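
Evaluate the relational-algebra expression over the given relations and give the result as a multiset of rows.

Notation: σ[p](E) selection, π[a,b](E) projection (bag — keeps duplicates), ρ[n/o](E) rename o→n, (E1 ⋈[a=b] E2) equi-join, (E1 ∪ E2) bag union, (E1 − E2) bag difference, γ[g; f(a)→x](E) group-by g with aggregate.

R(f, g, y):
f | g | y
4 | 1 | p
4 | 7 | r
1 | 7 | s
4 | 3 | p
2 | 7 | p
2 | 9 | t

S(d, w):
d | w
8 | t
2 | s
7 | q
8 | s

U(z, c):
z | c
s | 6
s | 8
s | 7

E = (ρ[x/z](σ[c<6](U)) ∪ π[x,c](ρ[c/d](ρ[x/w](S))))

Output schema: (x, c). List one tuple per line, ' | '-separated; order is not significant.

Row counts bottom-up:
  U → 3
  σ[c<6](U) → 0
  ρ[x/z](σ[c<6](U)) → 0
  S → 4
  ρ[x/w](S) → 4
  ρ[c/d](ρ[x/w](S)) → 4
  π[x,c](ρ[c/d](ρ[x/w](S))) → 4
  (ρ[x/z](σ[c<6](U)) ∪ π[x,c](ρ[c/d](ρ[x/w](S)))) → 4

== RESULT ==
x | c
q | 7
s | 2
s | 8
t | 8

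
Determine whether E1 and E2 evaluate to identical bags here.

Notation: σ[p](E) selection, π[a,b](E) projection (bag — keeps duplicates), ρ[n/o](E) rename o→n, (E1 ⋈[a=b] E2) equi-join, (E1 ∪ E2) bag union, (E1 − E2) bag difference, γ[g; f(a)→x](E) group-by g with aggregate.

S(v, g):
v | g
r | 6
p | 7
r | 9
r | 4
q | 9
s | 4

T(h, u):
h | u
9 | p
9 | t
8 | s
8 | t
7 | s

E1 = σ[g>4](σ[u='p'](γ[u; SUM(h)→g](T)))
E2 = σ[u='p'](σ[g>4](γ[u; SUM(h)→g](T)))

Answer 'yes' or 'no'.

E1 per-node cardinality:
  T → 5
  γ[u; SUM(h)→g](T) → 3
  σ[u='p'](γ[u; SUM(h)→g](T)) → 1
  σ[g>4](σ[u='p'](γ[u; SUM(h)→g](T))) → 1
E2 per-node cardinality:
  T → 5
  γ[u; SUM(h)→g](T) → 3
  σ[g>4](γ[u; SUM(h)→g](T)) → 3
  σ[u='p'](σ[g>4](γ[u; SUM(h)→g](T))) → 1

E1 and E2 produce the same multiset:
u | g
p | 9

yes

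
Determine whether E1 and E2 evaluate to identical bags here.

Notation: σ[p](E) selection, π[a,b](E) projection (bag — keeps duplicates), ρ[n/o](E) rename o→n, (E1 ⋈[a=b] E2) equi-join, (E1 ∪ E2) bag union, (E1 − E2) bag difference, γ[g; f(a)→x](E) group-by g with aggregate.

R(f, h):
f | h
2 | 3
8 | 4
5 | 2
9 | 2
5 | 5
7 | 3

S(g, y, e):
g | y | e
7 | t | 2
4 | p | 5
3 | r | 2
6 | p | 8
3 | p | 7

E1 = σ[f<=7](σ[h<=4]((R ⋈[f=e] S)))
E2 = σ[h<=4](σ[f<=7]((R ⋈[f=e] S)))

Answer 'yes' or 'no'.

E1 subexpression sizes:
  R → 6
  S → 5
  (R ⋈[f=e] S) → 6
  σ[h<=4]((R ⋈[f=e] S)) → 5
  σ[f<=7](σ[h<=4]((R ⋈[f=e] S))) → 4
E2 subexpression sizes:
  R → 6
  S → 5
  (R ⋈[f=e] S) → 6
  σ[f<=7]((R ⋈[f=e] S)) → 5
  σ[h<=4](σ[f<=7]((R ⋈[f=e] S))) → 4

E1 and E2 produce the same multiset:
f | h | g | y | e
2 | 3 | 3 | r | 2
2 | 3 | 7 | t | 2
5 | 2 | 4 | p | 5
7 | 3 | 3 | p | 7

yes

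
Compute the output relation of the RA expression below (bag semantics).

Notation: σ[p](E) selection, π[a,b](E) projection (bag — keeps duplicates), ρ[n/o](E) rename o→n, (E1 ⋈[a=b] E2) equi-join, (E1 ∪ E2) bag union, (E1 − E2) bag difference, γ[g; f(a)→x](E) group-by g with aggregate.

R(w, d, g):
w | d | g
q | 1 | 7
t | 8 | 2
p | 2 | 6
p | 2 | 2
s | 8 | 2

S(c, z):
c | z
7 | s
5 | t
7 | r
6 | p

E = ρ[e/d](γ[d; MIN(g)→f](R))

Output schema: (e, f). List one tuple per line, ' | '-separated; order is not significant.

Subexpression sizes:
  R → 5
  γ[d; MIN(g)→f](R) → 3
  ρ[e/d](γ[d; MIN(g)→f](R)) → 3

== RESULT ==
e | f
1 | 7
2 | 2
8 | 2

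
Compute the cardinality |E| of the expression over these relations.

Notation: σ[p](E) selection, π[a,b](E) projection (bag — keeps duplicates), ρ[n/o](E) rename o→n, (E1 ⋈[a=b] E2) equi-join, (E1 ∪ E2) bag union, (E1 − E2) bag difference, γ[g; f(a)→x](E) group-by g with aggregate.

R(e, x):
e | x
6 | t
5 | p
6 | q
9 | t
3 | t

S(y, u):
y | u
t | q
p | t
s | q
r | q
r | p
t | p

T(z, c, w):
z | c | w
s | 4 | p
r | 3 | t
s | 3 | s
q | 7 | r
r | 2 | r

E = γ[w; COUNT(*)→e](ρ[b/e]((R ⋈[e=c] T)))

Row counts bottom-up:
  R → 5
  T → 5
  (R ⋈[e=c] T) → 2
  ρ[b/e]((R ⋈[e=c] T)) → 2
  γ[w; COUNT(*)→e](ρ[b/e]((R ⋈[e=c] T))) → 2

|E| = 2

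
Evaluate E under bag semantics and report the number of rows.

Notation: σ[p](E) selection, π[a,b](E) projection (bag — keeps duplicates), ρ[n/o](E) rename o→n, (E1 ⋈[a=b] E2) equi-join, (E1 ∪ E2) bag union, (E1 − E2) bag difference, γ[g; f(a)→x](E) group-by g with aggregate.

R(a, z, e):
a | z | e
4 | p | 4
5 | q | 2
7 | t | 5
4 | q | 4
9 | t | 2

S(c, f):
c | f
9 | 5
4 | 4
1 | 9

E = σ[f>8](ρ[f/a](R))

Stepwise |·|:
  R → 5
  ρ[f/a](R) → 5
  σ[f>8](ρ[f/a](R)) → 1

|E| = 1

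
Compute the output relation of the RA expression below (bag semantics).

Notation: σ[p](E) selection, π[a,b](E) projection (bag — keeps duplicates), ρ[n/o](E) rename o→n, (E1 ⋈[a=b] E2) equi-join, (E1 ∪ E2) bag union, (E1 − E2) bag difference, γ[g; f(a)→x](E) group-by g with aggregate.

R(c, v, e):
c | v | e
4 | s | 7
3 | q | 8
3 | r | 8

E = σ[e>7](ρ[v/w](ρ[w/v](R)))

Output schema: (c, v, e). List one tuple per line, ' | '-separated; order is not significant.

Per-node cardinality:
  R → 3
  ρ[w/v](R) → 3
  ρ[v/w](ρ[w/v](R)) → 3
  σ[e>7](ρ[v/w](ρ[w/v](R))) → 2

== RESULT ==
c | v | e
3 | q | 8
3 | r | 8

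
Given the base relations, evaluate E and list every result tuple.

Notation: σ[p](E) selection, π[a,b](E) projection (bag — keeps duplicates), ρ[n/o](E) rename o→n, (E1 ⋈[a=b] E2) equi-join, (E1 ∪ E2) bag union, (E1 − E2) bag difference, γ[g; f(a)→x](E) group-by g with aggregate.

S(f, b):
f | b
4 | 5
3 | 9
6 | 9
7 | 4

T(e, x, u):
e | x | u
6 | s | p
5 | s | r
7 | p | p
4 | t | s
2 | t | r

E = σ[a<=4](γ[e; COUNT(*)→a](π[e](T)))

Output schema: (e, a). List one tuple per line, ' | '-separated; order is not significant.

Per-node cardinality:
  T → 5
  π[e](T) → 5
  γ[e; COUNT(*)→a](π[e](T)) → 5
  σ[a<=4](γ[e; COUNT(*)→a](π[e](T))) → 5

== RESULT ==
e | a
2 | 1
4 | 1
5 | 1
6 | 1
7 | 1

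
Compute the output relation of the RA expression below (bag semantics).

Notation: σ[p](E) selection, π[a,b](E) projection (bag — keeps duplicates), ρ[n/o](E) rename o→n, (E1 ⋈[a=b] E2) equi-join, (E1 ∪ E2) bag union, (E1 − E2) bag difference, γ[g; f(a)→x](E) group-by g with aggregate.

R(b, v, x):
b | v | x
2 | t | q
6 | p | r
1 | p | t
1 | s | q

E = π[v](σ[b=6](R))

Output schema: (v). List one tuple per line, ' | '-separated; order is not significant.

Per-node cardinality:
  R → 4
  σ[b=6](R) → 1
  π[v](σ[b=6](R)) → 1

== RESULT ==
v
p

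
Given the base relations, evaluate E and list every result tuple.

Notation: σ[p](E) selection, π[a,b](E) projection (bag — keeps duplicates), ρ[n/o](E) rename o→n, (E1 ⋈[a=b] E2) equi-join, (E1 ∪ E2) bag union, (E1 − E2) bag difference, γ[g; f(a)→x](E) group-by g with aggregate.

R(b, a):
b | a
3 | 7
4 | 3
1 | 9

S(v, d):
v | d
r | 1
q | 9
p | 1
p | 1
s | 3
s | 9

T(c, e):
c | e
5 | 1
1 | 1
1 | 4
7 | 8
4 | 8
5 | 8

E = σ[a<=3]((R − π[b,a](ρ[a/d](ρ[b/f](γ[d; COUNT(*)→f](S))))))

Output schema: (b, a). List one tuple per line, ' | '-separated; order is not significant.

Stepwise |·|:
  R → 3
  S → 6
  γ[d; COUNT(*)→f](S) → 3
  ρ[b/f](γ[d; COUNT(*)→f](S)) → 3
  ρ[a/d](ρ[b/f](γ[d; COUNT(*)→f](S))) → 3
  π[b,a](ρ[a/d](ρ[b/f](γ[d; COUNT(*)→f](S)))) → 3
  (R − π[b,a](ρ[a/d](ρ[b/f](γ[d; COUNT(*)→f](S))))) → 3
  σ[a<=3]((R − π[b,a](ρ[a/d](ρ[b/f](γ[d; COUNT(*)→f](S)))))) → 1

== RESULT ==
b | a
4 | 3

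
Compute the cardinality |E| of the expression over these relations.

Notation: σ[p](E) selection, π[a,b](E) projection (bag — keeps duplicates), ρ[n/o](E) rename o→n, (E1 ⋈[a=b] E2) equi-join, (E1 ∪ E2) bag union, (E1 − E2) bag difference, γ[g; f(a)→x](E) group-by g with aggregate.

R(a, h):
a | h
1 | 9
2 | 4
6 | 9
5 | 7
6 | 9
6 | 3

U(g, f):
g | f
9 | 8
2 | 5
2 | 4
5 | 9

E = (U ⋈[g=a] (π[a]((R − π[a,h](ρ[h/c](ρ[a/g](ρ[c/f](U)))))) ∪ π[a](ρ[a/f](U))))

Per-node cardinality:
  U → 4
  R → 6
  U → 4
  ρ[c/f](U) → 4
  ρ[a/g](ρ[c/f](U)) → 4
  ρ[h/c](ρ[a/g](ρ[c/f](U))) → 4
  π[a,h](ρ[h/c](ρ[a/g](ρ[c/f](U)))) → 4
  (R − π[a,h](ρ[h/c](ρ[a/g](ρ[c/f](U))))) → 5
  π[a]((R − π[a,h](ρ[h/c](ρ[a/g](ρ[c/f](U)))))) → 5
  U → 4
  ρ[a/f](U) → 4
  π[a](ρ[a/f](U)) → 4
  (π[a]((R − π[a,h](ρ[h/c](ρ[a/g](ρ[c/f](U)))))) ∪ π[a](ρ[a/f](U))) → 9
  (U ⋈[g=a] (π[a]((R − π[a,h](ρ[h/c](ρ[a/g](ρ[c/f](U)))))) ∪ π[a](ρ[a/f](U)))) → 3

|E| = 3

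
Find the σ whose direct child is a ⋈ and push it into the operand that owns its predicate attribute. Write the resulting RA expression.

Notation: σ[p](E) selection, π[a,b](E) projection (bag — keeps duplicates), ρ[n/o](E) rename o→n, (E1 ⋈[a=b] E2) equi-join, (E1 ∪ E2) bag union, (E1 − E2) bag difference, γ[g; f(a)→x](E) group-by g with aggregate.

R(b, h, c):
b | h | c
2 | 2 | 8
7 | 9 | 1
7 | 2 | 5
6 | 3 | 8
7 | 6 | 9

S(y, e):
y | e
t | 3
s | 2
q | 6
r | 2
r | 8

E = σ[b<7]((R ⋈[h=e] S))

σ filters on b, owned by the left side.
E' = (σ[b<7](R) ⋈[h=e] S)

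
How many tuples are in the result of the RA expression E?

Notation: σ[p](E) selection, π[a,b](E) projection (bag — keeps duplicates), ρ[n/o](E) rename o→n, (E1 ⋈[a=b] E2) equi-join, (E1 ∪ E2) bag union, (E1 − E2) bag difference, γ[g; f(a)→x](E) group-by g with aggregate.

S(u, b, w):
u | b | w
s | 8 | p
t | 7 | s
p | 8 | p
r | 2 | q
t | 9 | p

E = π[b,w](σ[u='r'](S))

Subexpression sizes:
  S → 5
  σ[u='r'](S) → 1
  π[b,w](σ[u='r'](S)) → 1

|E| = 1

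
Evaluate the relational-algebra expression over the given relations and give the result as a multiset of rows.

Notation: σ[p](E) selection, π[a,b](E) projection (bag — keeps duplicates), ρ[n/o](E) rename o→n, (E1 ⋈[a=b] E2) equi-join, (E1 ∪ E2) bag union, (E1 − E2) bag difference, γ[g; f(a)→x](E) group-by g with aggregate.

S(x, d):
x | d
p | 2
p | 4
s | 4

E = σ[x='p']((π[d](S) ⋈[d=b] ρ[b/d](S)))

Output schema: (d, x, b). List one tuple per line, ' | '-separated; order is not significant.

Subexpression sizes:
  S → 3
  π[d](S) → 3
  S → 3
  ρ[b/d](S) → 3
  (π[d](S) ⋈[d=b] ρ[b/d](S)) → 5
  σ[x='p']((π[d](S) ⋈[d=b] ρ[b/d](S))) → 3

== RESULT ==
d | x | b
2 | p | 2
4 | p | 4
4 | p | 4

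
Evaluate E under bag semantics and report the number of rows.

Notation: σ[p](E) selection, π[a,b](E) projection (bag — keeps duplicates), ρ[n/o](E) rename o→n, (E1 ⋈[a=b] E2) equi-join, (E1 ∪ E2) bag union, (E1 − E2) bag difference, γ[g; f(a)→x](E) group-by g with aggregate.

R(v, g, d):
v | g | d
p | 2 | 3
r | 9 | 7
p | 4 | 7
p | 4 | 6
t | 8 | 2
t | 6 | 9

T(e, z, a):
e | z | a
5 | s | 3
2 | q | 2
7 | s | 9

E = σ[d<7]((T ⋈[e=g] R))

Row counts bottom-up:
  T → 3
  R → 6
  (T ⋈[e=g] R) → 1
  σ[d<7]((T ⋈[e=g] R)) → 1

|E| = 1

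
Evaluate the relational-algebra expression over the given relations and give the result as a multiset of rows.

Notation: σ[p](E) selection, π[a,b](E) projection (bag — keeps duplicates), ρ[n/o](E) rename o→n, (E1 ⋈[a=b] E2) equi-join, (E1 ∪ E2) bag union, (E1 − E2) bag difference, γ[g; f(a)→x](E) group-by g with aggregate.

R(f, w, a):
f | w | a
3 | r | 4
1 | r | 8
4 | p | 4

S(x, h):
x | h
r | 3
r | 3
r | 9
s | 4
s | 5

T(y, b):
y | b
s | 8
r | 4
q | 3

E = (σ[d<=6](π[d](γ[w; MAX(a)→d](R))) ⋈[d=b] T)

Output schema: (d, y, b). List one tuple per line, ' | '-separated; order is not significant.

Stepwise |·|:
  R → 3
  γ[w; MAX(a)→d](R) → 2
  π[d](γ[w; MAX(a)→d](R)) → 2
  σ[d<=6](π[d](γ[w; MAX(a)→d](R))) → 1
  T → 3
  (σ[d<=6](π[d](γ[w; MAX(a)→d](R))) ⋈[d=b] T) → 1

== RESULT ==
d | y | b
4 | r | 4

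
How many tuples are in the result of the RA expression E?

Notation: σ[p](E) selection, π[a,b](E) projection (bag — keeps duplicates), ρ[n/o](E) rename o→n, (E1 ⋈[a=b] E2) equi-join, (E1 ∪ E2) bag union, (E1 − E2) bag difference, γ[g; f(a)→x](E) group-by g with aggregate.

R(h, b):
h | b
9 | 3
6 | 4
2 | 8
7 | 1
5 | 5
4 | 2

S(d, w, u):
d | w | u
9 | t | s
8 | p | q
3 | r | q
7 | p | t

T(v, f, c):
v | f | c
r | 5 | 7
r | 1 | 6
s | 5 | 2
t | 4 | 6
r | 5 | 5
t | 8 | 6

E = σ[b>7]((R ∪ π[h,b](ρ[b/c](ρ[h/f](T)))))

Row counts bottom-up:
  R → 6
  T → 6
  ρ[h/f](T) → 6
  ρ[b/c](ρ[h/f](T)) → 6
  π[h,b](ρ[b/c](ρ[h/f](T))) → 6
  (R ∪ π[h,b](ρ[b/c](ρ[h/f](T)))) → 12
  σ[b>7]((R ∪ π[h,b](ρ[b/c](ρ[h/f](T))))) → 1

|E| = 1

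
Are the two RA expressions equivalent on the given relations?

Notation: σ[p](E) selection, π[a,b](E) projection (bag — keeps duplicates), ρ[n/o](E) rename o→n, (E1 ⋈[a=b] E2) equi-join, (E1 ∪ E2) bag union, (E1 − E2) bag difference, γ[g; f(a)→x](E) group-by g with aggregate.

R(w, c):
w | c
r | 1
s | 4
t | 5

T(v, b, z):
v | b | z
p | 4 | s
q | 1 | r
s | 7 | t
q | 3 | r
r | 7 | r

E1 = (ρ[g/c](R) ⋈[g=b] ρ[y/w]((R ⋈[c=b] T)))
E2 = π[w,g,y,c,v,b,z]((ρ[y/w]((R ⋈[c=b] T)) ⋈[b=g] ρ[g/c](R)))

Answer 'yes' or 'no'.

E1 row counts bottom-up:
  R → 3
  ρ[g/c](R) → 3
  R → 3
  T → 5
  (R ⋈[c=b] T) → 2
  ρ[y/w]((R ⋈[c=b] T)) → 2
  (ρ[g/c](R) ⋈[g=b] ρ[y/w]((R ⋈[c=b] T))) → 2
E2 row counts bottom-up:
  R → 3
  T → 5
  (R ⋈[c=b] T) → 2
  ρ[y/w]((R ⋈[c=b] T)) → 2
  R → 3
  ρ[g/c](R) → 3
  (ρ[y/w]((R ⋈[c=b] T)) ⋈[b=g] ρ[g/c](R)) → 2
  π[w,g,y,c,v,b,z]((ρ[y/w]((R ⋈[c=b] T)) ⋈[b=g] ρ[g/c](R))) → 2

E1 and E2 produce the same multiset:
w | g | y | c | v | b | z
r | 1 | r | 1 | q | 1 | r
s | 4 | s | 4 | p | 4 | s

yes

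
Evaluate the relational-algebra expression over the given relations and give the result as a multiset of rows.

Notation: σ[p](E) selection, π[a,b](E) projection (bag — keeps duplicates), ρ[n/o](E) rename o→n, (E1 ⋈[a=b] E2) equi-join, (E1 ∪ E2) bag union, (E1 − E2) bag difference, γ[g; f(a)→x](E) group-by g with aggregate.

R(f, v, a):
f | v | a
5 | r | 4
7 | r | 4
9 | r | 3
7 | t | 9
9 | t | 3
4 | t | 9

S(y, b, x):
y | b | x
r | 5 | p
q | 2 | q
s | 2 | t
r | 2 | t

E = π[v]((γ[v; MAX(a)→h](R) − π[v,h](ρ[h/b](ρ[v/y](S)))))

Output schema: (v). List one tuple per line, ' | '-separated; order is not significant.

Row counts bottom-up:
  R → 6
  γ[v; MAX(a)→h](R) → 2
  S → 4
  ρ[v/y](S) → 4
  ρ[h/b](ρ[v/y](S)) → 4
  π[v,h](ρ[h/b](ρ[v/y](S))) → 4
  (γ[v; MAX(a)→h](R) − π[v,h](ρ[h/b](ρ[v/y](S)))) → 2
  π[v]((γ[v; MAX(a)→h](R) − π[v,h](ρ[h/b](ρ[v/y](S))))) → 2

== RESULT ==
v
r
t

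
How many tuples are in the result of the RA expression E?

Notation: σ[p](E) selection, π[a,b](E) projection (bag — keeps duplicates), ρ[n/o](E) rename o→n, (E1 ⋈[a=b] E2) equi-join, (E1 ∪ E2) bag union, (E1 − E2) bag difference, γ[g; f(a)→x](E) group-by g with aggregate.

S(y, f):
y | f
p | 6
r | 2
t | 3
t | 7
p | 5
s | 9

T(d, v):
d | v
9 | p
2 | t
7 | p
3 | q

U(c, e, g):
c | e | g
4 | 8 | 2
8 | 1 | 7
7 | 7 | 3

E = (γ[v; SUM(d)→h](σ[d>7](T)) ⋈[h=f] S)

Row counts bottom-up:
  T → 4
  σ[d>7](T) → 1
  γ[v; SUM(d)→h](σ[d>7](T)) → 1
  S → 6
  (γ[v; SUM(d)→h](σ[d>7](T)) ⋈[h=f] S) → 1

|E| = 1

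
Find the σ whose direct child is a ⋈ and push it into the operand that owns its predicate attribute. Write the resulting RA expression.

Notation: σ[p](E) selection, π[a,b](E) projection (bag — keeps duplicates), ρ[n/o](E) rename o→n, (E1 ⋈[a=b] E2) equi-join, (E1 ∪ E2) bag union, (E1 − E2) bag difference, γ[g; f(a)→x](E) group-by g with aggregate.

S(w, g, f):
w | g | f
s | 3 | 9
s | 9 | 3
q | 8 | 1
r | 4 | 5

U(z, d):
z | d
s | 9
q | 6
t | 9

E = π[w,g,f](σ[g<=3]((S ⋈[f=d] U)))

σ filters on g, owned by the left side.
E' = π[w,g,f]((σ[g<=3](S) ⋈[f=d] U))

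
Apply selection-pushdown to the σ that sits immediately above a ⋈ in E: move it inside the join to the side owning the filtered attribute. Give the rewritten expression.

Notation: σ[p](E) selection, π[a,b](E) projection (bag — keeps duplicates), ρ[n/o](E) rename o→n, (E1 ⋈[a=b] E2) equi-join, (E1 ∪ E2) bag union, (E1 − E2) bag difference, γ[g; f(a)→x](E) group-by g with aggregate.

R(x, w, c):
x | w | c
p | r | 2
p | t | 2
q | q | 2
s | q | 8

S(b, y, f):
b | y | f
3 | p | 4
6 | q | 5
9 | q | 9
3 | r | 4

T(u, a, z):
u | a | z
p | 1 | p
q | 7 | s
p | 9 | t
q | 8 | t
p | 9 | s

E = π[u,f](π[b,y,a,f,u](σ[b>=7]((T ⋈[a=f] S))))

σ filters on b, owned by the right side.
E' = π[u,f](π[b,y,a,f,u]((T ⋈[a=f] σ[b>=7](S))))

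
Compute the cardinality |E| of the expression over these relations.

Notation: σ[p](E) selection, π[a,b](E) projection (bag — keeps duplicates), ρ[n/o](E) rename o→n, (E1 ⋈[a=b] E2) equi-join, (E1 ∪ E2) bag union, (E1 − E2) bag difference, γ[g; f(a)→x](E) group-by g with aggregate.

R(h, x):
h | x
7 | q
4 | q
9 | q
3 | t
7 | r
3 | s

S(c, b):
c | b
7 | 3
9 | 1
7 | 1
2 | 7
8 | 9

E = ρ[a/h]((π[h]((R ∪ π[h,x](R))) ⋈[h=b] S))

Stepwise |·|:
  R → 6
  R → 6
  π[h,x](R) → 6
  (R ∪ π[h,x](R)) → 12
  π[h]((R ∪ π[h,x](R))) → 12
  S → 5
  (π[h]((R ∪ π[h,x](R))) ⋈[h=b] S) → 10
  ρ[a/h]((π[h]((R ∪ π[h,x](R))) ⋈[h=b] S)) → 10

|E| = 10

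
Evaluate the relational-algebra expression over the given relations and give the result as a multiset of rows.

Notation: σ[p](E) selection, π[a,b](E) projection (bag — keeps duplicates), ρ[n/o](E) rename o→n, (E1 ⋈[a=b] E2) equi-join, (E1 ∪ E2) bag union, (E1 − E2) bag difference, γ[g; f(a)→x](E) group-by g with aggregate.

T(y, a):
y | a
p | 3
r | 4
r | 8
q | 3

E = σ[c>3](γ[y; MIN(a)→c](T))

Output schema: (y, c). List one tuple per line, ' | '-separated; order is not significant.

Subexpression sizes:
  T → 4
  γ[y; MIN(a)→c](T) → 3
  σ[c>3](γ[y; MIN(a)→c](T)) → 1

== RESULT ==
y | c
r | 4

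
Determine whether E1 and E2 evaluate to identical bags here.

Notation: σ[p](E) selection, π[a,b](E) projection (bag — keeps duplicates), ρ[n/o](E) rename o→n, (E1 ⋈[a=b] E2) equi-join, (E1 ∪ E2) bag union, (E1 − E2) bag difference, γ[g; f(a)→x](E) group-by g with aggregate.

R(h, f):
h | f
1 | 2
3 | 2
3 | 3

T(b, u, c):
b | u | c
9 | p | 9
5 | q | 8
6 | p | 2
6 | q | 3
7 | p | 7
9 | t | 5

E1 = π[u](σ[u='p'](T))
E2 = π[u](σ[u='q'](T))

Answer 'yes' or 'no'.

E1 subexpression sizes:
  T → 6
  σ[u='p'](T) → 3
  π[u](σ[u='p'](T)) → 3
E2 subexpression sizes:
  T → 6
  σ[u='q'](T) → 2
  π[u](σ[u='q'](T)) → 2

E1 result:
u
p
p
p
E2 result:
u
q
q
Witness: ('p',) appears 3× in E1 but 0× in E2.

no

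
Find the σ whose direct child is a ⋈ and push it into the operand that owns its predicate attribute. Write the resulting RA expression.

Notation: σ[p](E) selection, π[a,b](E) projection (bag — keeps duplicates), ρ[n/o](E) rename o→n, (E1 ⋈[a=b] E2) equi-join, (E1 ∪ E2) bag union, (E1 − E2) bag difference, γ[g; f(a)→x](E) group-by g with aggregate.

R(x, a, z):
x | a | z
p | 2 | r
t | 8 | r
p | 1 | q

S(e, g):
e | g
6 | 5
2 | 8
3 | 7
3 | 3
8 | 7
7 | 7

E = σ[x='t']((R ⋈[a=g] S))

σ filters on x, owned by the left side.
E' = (σ[x='t'](R) ⋈[a=g] S)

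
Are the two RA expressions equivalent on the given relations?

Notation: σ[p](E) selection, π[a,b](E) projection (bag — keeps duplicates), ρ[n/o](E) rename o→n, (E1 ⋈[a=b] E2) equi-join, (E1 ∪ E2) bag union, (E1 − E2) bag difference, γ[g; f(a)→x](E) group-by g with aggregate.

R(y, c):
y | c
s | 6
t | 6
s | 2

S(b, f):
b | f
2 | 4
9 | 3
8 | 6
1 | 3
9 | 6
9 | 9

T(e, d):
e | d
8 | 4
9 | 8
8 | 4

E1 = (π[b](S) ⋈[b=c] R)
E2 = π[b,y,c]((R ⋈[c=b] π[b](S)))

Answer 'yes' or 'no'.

E1 subexpression sizes:
  S → 6
  π[b](S) → 6
  R → 3
  (π[b](S) ⋈[b=c] R) → 1
E2 subexpression sizes:
  R → 3
  S → 6
  π[b](S) → 6
  (R ⋈[c=b] π[b](S)) → 1
  π[b,y,c]((R ⋈[c=b] π[b](S))) → 1

E1 and E2 produce the same multiset:
b | y | c
2 | s | 2

yes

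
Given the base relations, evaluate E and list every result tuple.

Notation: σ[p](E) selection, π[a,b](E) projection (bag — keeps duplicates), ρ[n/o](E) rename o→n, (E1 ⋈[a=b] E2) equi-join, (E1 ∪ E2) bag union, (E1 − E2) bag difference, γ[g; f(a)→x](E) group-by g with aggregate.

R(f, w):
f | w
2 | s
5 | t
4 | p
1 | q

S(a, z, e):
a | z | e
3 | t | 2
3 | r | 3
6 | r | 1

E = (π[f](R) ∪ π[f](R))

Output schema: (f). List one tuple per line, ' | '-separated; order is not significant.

Stepwise |·|:
  R → 4
  π[f](R) → 4
  R → 4
  π[f](R) → 4
  (π[f](R) ∪ π[f](R)) → 8

== RESULT ==
f
1
1
2
2
4
4
5
5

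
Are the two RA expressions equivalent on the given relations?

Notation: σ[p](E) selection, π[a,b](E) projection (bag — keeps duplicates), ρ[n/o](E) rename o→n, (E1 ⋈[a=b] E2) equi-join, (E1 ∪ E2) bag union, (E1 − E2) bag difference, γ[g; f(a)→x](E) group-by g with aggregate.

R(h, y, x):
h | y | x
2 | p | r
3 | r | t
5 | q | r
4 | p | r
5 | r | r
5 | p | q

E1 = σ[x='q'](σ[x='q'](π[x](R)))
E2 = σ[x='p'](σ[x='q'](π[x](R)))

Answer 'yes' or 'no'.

E1 row counts bottom-up:
  R → 6
  π[x](R) → 6
  σ[x='q'](π[x](R)) → 1
  σ[x='q'](σ[x='q'](π[x](R))) → 1
E2 row counts bottom-up:
  R → 6
  π[x](R) → 6
  σ[x='q'](π[x](R)) → 1
  σ[x='p'](σ[x='q'](π[x](R))) → 0

E1 result:
x
q
E2 result:
x
(0 rows)
Witness: ('q',) appears 1× in E1 but 0× in E2.

no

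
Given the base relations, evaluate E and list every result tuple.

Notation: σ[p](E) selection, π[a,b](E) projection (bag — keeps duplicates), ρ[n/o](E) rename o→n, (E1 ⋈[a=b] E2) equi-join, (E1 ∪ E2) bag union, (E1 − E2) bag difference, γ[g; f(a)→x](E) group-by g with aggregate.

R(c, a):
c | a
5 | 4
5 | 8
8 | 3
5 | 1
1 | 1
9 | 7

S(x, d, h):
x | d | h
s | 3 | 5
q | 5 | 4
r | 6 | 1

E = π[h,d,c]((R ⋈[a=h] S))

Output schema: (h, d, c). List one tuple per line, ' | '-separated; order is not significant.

Row counts bottom-up:
  R → 6
  S → 3
  (R ⋈[a=h] S) → 3
  π[h,d,c]((R ⋈[a=h] S)) → 3

== RESULT ==
h | d | c
1 | 6 | 1
1 | 6 | 5
4 | 5 | 5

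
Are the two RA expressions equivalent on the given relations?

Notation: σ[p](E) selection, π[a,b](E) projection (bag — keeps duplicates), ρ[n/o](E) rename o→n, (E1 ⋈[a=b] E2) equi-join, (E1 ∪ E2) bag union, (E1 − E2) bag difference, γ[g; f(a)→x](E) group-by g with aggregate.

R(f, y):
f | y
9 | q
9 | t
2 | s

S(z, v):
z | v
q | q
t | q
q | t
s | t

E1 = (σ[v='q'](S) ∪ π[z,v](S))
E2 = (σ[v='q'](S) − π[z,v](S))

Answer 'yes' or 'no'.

E1 per-node cardinality:
  S → 4
  σ[v='q'](S) → 2
  S → 4
  π[z,v](S) → 4
  (σ[v='q'](S) ∪ π[z,v](S)) → 6
E2 per-node cardinality:
  S → 4
  σ[v='q'](S) → 2
  S → 4
  π[z,v](S) → 4
  (σ[v='q'](S) − π[z,v](S)) → 0

E1 result:
z | v
q | q
q | q
q | t
s | t
t | q
t | q
E2 result:
z | v
(0 rows)
Witness: ('q', 't') appears 1× in E1 but 0× in E2.

no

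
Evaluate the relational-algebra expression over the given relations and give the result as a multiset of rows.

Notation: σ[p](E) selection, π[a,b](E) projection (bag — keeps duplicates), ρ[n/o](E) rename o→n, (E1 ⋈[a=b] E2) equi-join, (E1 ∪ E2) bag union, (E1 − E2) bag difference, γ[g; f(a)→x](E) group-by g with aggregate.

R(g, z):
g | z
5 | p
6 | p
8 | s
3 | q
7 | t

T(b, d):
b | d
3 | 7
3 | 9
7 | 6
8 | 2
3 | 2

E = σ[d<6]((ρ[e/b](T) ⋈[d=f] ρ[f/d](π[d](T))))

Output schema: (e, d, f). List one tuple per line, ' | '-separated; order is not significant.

Stepwise |·|:
  T → 5
  ρ[e/b](T) → 5
  T → 5
  π[d](T) → 5
  ρ[f/d](π[d](T)) → 5
  (ρ[e/b](T) ⋈[d=f] ρ[f/d](π[d](T))) → 7
  σ[d<6]((ρ[e/b](T) ⋈[d=f] ρ[f/d](π[d](T)))) → 4

== RESULT ==
e | d | f
3 | 2 | 2
3 | 2 | 2
8 | 2 | 2
8 | 2 | 2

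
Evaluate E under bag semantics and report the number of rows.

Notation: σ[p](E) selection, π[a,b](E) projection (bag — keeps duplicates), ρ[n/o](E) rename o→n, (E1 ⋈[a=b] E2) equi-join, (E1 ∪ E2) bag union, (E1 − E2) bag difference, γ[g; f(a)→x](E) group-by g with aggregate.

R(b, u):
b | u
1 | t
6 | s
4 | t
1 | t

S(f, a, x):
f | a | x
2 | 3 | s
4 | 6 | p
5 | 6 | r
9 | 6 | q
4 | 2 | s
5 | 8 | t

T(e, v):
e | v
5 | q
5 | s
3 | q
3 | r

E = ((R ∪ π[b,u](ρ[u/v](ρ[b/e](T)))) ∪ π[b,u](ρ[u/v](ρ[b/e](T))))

Subexpression sizes:
  R → 4
  T → 4
  ρ[b/e](T) → 4
  ρ[u/v](ρ[b/e](T)) → 4
  π[b,u](ρ[u/v](ρ[b/e](T))) → 4
  (R ∪ π[b,u](ρ[u/v](ρ[b/e](T)))) → 8
  T → 4
  ρ[b/e](T) → 4
  ρ[u/v](ρ[b/e](T)) → 4
  π[b,u](ρ[u/v](ρ[b/e](T))) → 4
  ((R ∪ π[b,u](ρ[u/v](ρ[b/e](T)))) ∪ π[b,u](ρ[u/v](ρ[b/e](T)))) → 12

|E| = 12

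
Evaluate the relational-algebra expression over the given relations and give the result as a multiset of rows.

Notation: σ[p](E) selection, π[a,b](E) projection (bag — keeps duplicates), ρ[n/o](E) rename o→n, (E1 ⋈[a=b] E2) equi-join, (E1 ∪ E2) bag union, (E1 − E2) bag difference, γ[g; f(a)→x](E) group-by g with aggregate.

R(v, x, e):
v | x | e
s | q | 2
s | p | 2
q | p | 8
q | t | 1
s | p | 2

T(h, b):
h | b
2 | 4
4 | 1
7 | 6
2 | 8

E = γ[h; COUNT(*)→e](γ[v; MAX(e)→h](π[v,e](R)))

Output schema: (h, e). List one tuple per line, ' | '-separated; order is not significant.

Stepwise |·|:
  R → 5
  π[v,e](R) → 5
  γ[v; MAX(e)→h](π[v,e](R)) → 2
  γ[h; COUNT(*)→e](γ[v; MAX(e)→h](π[v,e](R))) → 2

== RESULT ==
h | e
2 | 1
8 | 1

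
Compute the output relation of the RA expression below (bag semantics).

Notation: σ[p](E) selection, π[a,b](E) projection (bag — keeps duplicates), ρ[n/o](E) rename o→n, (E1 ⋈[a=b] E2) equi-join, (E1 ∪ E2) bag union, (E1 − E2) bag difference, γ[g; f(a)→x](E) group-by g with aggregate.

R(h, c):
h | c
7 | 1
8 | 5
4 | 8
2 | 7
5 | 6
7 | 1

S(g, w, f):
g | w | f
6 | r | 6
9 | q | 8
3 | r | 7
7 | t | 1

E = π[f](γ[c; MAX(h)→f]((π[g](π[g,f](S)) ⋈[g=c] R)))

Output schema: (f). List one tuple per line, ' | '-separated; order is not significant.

Stepwise |·|:
  S → 4
  π[g,f](S) → 4
  π[g](π[g,f](S)) → 4
  R → 6
  (π[g](π[g,f](S)) ⋈[g=c] R) → 2
  γ[c; MAX(h)→f]((π[g](π[g,f](S)) ⋈[g=c] R)) → 2
  π[f](γ[c; MAX(h)→f]((π[g](π[g,f](S)) ⋈[g=c] R))) → 2

== RESULT ==
f
2
5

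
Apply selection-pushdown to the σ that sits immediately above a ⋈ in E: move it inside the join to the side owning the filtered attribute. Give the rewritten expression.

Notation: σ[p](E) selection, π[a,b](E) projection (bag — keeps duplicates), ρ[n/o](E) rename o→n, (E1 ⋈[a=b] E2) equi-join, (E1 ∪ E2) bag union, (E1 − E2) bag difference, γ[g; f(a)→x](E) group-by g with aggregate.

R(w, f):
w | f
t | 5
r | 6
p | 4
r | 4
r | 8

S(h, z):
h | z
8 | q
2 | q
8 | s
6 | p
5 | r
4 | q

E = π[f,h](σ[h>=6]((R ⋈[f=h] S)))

σ filters on h, owned by the right side.
E' = π[f,h]((R ⋈[f=h] σ[h>=6](S)))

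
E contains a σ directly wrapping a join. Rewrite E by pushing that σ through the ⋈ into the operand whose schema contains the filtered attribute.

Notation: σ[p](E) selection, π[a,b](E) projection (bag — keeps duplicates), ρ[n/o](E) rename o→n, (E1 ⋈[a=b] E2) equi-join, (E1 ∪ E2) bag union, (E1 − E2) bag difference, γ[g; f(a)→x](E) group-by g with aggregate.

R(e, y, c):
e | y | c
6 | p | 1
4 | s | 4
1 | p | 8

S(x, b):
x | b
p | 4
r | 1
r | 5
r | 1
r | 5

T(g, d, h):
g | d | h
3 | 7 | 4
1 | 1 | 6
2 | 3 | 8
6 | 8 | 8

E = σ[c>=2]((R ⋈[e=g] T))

σ filters on c, owned by the left side.
E' = (σ[c>=2](R) ⋈[e=g] T)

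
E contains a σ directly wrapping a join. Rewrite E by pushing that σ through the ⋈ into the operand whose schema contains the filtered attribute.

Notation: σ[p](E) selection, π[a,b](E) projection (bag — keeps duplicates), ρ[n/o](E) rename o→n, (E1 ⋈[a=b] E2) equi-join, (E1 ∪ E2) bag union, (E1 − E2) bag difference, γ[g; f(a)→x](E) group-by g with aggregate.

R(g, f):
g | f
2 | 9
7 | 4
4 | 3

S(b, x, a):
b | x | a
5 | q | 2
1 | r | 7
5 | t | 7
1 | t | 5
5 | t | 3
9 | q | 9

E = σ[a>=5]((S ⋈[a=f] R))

σ filters on a, owned by the left side.
E' = (σ[a>=5](S) ⋈[a=f] R)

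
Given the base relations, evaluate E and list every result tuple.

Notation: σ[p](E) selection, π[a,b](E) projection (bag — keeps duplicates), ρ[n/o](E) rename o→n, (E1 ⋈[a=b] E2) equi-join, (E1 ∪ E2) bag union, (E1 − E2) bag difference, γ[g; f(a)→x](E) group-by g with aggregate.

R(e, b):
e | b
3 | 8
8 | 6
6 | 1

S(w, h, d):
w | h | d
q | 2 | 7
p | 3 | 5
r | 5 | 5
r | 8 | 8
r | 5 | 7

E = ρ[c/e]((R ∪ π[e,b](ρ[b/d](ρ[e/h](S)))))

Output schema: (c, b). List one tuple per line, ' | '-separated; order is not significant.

Subexpression sizes:
  R → 3
  S → 5
  ρ[e/h](S) → 5
  ρ[b/d](ρ[e/h](S)) → 5
  π[e,b](ρ[b/d](ρ[e/h](S))) → 5
  (R ∪ π[e,b](ρ[b/d](ρ[e/h](S)))) → 8
  ρ[c/e]((R ∪ π[e,b](ρ[b/d](ρ[e/h](S))))) → 8

== RESULT ==
c | b
2 | 7
3 | 5
3 | 8
5 | 5
5 | 7
6 | 1
8 | 6
8 | 8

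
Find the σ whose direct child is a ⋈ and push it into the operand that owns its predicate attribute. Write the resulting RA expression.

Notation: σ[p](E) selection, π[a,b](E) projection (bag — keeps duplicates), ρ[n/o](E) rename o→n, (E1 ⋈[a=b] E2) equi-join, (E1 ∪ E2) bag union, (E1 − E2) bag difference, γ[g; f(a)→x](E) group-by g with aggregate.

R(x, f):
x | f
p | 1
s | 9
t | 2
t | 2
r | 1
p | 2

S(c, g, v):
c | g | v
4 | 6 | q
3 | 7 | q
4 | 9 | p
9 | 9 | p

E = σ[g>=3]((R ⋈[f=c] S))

σ filters on g, owned by the right side.
E' = (R ⋈[f=c] σ[g>=3](S))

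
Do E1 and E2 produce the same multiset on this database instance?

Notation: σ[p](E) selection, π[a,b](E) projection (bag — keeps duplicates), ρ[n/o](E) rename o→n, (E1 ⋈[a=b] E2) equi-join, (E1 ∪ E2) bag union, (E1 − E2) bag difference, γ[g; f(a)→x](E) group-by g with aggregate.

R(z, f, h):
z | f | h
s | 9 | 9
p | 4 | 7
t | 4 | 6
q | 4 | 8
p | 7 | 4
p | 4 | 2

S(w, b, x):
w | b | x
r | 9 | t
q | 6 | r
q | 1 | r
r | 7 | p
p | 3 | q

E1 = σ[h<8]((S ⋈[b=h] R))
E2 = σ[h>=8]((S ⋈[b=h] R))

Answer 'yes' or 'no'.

E1 subexpression sizes:
  S → 5
  R → 6
  (S ⋈[b=h] R) → 3
  σ[h<8]((S ⋈[b=h] R)) → 2
E2 subexpression sizes:
  S → 5
  R → 6
  (S ⋈[b=h] R) → 3
  σ[h>=8]((S ⋈[b=h] R)) → 1

E1 result:
w | b | x | z | f | h
q | 6 | r | t | 4 | 6
r | 7 | p | p | 4 | 7
E2 result:
w | b | x | z | f | h
r | 9 | t | s | 9 | 9
Witness: ('r', 9, 't', 's', 9, 9) appears 0× in E1 but 1× in E2.

no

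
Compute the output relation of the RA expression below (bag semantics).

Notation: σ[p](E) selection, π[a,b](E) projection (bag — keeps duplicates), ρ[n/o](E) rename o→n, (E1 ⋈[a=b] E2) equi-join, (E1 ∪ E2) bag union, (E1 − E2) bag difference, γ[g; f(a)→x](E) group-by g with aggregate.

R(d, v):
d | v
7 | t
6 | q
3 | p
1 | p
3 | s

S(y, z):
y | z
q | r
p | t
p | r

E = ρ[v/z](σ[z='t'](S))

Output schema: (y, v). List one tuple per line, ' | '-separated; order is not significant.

Per-node cardinality:
  S → 3
  σ[z='t'](S) → 1
  ρ[v/z](σ[z='t'](S)) → 1

== RESULT ==
y | v
p | t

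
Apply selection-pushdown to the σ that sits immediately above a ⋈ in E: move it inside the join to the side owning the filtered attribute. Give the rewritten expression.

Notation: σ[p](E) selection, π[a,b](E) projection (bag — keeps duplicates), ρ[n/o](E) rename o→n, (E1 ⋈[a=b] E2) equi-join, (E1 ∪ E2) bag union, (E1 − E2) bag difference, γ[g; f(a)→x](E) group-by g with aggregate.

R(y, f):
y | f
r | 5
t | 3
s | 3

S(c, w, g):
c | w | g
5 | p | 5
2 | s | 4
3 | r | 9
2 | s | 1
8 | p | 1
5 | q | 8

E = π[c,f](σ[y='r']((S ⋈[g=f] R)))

σ filters on y, owned by the right side.
E' = π[c,f]((S ⋈[g=f] σ[y='r'](R)))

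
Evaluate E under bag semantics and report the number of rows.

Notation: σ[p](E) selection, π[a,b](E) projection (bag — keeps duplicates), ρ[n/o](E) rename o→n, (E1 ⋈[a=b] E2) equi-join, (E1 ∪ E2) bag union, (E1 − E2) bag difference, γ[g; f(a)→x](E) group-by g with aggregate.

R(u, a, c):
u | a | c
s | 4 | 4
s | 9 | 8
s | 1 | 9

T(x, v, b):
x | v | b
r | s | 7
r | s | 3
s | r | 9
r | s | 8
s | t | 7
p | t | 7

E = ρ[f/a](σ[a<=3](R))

Stepwise |·|:
  R → 3
  σ[a<=3](R) → 1
  ρ[f/a](σ[a<=3](R)) → 1

|E| = 1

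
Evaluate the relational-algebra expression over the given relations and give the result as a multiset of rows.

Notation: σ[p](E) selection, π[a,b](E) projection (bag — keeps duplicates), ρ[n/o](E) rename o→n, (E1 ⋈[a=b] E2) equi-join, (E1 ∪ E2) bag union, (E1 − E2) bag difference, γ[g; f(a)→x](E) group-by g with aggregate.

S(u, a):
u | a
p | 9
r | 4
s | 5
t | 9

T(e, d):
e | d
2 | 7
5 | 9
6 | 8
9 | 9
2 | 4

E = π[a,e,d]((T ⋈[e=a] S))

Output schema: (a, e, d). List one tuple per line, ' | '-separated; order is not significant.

Subexpression sizes:
  T → 5
  S → 4
  (T ⋈[e=a] S) → 3
  π[a,e,d]((T ⋈[e=a] S)) → 3

== RESULT ==
a | e | d
5 | 5 | 9
9 | 9 | 9
9 | 9 | 9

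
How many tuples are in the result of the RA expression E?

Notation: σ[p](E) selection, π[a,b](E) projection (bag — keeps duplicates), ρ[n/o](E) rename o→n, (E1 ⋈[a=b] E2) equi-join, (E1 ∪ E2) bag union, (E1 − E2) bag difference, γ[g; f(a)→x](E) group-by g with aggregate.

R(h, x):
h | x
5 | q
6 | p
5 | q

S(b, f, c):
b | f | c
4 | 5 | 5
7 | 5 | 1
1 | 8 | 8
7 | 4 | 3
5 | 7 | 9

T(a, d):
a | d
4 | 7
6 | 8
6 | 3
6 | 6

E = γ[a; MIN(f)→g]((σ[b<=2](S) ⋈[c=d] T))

Subexpression sizes:
  S → 5
  σ[b<=2](S) → 1
  T → 4
  (σ[b<=2](S) ⋈[c=d] T) → 1
  γ[a; MIN(f)→g]((σ[b<=2](S) ⋈[c=d] T)) → 1

|E| = 1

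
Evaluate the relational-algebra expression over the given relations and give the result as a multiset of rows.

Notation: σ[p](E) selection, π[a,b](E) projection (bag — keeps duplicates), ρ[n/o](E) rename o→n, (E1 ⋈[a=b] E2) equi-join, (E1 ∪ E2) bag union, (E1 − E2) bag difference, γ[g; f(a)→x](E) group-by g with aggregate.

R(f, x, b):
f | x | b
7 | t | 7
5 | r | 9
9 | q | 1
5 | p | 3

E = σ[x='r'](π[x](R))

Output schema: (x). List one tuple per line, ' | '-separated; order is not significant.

Row counts bottom-up:
  R → 4
  π[x](R) → 4
  σ[x='r'](π[x](R)) → 1

== RESULT ==
x
r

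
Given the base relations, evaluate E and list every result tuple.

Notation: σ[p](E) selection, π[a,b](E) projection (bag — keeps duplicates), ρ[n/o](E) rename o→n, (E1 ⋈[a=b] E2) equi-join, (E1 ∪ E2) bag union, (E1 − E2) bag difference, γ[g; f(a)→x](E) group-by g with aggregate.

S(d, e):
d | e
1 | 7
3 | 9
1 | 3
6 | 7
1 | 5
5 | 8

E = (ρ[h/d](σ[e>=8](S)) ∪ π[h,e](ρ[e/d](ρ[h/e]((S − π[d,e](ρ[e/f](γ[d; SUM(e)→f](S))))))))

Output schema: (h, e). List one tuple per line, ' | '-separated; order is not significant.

Stepwise |·|:
  S → 6
  σ[e>=8](S) → 2
  ρ[h/d](σ[e>=8](S)) → 2
  S → 6
  S → 6
  γ[d; SUM(e)→f](S) → 4
  ρ[e/f](γ[d; SUM(e)→f](S)) → 4
  π[d,e](ρ[e/f](γ[d; SUM(e)→f](S))) → 4
  (S − π[d,e](ρ[e/f](γ[d; SUM(e)→f](S)))) → 3
  ρ[h/e]((S − π[d,e](ρ[e/f](γ[d; SUM(e)→f](S))))) → 3
  ρ[e/d](ρ[h/e]((S − π[d,e](ρ[e/f](γ[d; SUM(e)→f](S)))))) → 3
  π[h,e](ρ[e/d](ρ[h/e]((S − π[d,e](ρ[e/f](γ[d; SUM(e)→f](S))))))) → 3
  (ρ[h/d](σ[e>=8](S)) ∪ π[h,e](ρ[e/d](ρ[h/e]((S − π[d,e](ρ[e/f](γ[d; SUM(e)→f](S)))))))) → 5

== RESULT ==
h | e
3 | 1
3 | 9
5 | 1
5 | 8
7 | 1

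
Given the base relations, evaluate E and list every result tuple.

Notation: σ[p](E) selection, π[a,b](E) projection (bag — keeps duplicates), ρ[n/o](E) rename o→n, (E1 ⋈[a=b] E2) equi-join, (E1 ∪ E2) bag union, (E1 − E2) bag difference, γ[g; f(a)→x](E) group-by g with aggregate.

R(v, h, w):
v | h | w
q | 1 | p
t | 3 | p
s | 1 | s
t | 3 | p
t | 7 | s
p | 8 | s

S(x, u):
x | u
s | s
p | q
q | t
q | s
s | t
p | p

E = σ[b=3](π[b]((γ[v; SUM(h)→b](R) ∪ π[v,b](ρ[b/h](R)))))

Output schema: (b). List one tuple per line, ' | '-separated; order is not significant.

Stepwise |·|:
  R → 6
  γ[v; SUM(h)→b](R) → 4
  R → 6
  ρ[b/h](R) → 6
  π[v,b](ρ[b/h](R)) → 6
  (γ[v; SUM(h)→b](R) ∪ π[v,b](ρ[b/h](R))) → 10
  π[b]((γ[v; SUM(h)→b](R) ∪ π[v,b](ρ[b/h](R)))) → 10
  σ[b=3](π[b]((γ[v; SUM(h)→b](R) ∪ π[v,b](ρ[b/h](R))))) → 2

== RESULT ==
b
3
3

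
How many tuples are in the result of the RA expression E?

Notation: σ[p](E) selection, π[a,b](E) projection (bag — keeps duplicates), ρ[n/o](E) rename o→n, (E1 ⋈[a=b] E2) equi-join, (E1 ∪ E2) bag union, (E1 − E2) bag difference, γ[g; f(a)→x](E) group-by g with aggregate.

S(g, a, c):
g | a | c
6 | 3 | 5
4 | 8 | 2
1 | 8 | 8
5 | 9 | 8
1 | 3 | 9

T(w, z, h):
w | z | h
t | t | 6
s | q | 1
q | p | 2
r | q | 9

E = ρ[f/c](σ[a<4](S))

Stepwise |·|:
  S → 5
  σ[a<4](S) → 2
  ρ[f/c](σ[a<4](S)) → 2

|E| = 2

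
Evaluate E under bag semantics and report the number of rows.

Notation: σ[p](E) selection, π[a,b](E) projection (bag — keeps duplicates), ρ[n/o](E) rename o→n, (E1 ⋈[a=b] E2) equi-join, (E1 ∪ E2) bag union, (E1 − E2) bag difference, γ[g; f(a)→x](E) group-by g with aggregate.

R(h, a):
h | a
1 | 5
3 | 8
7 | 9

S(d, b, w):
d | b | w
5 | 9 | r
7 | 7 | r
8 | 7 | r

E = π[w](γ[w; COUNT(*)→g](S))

Stepwise |·|:
  S → 3
  γ[w; COUNT(*)→g](S) → 1
  π[w](γ[w; COUNT(*)→g](S)) → 1

|E| = 1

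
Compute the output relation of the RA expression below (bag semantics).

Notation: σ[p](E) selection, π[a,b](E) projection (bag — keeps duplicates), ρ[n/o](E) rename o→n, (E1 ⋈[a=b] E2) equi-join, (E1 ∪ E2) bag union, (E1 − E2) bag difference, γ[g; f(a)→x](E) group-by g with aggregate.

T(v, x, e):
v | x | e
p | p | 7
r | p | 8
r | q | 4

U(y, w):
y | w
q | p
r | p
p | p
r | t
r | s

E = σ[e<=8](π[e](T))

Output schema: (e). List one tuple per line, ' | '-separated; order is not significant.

Stepwise |·|:
  T → 3
  π[e](T) → 3
  σ[e<=8](π[e](T)) → 3

== RESULT ==
e
4
7
8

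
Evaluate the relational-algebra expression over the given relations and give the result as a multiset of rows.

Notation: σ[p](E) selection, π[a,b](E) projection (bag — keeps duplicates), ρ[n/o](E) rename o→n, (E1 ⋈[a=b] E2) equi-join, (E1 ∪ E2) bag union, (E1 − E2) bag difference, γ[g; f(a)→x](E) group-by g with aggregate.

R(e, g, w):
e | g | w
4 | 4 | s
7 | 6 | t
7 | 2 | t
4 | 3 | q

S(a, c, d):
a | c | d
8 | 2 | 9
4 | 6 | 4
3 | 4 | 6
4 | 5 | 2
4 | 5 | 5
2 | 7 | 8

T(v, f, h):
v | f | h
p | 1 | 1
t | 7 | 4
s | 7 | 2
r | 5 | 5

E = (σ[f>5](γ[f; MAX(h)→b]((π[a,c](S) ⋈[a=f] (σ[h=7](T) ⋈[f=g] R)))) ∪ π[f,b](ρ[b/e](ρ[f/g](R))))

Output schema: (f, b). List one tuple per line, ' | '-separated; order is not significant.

Stepwise |·|:
  S → 6
  π[a,c](S) → 6
  T → 4
  σ[h=7](T) → 0
  R → 4
  (σ[h=7](T) ⋈[f=g] R) → 0
  (π[a,c](S) ⋈[a=f] (σ[h=7](T) ⋈[f=g] R)) → 0
  γ[f; MAX(h)→b]((π[a,c](S) ⋈[a=f] (σ[h=7](T) ⋈[f=g] R))) → 0
  σ[f>5](γ[f; MAX(h)→b]((π[a,c](S) ⋈[a=f] (σ[h=7](T) ⋈[f=g] R)))) → 0
  R → 4
  ρ[f/g](R) → 4
  ρ[b/e](ρ[f/g](R)) → 4
  π[f,b](ρ[b/e](ρ[f/g](R))) → 4
  (σ[f>5](γ[f; MAX(h)→b]((π[a,c](S) ⋈[a=f] (σ[h=7](T) ⋈[f=g] R)))) ∪ π[f,b](ρ[b/e](ρ[f/g](R)))) → 4

== RESULT ==
f | b
2 | 7
3 | 4
4 | 4
6 | 7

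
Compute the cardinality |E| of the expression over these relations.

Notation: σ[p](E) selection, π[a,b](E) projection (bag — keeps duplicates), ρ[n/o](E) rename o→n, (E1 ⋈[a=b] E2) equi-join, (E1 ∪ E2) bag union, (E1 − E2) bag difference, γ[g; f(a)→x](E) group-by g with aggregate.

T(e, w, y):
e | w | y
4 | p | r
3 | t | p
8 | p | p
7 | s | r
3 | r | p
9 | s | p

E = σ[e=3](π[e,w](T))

Row counts bottom-up:
  T → 6
  π[e,w](T) → 6
  σ[e=3](π[e,w](T)) → 2

|E| = 2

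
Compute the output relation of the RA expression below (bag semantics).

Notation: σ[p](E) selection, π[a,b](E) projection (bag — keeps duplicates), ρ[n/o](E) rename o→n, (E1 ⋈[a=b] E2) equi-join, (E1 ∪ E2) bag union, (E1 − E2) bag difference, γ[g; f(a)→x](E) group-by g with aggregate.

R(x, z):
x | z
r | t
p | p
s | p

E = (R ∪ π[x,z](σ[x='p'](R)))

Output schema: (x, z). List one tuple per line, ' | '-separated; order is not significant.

Subexpression sizes:
  R → 3
  R → 3
  σ[x='p'](R) → 1
  π[x,z](σ[x='p'](R)) → 1
  (R ∪ π[x,z](σ[x='p'](R))) → 4

== RESULT ==
x | z
p | p
p | p
r | t
s | p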